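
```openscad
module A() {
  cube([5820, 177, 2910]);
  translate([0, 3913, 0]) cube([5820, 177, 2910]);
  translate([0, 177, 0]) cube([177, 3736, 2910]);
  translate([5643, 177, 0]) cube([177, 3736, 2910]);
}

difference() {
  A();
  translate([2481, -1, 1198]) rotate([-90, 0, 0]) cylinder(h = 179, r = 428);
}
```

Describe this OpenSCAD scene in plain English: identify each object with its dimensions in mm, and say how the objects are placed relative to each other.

A is the wall frame of a small rectangular building: four walls, each 2910 mm tall and 177 mm thick, enclosing a footprint 5820 mm (x) by 4090 mm (y) outside-to-outside, with no floor or roof. The front and back walls (the −y and +y sides) span the full width; the two side walls fit between them.

The house frame has a circular hole of radius 428 mm through its front wall, centred at (x = 2481, z = 1198).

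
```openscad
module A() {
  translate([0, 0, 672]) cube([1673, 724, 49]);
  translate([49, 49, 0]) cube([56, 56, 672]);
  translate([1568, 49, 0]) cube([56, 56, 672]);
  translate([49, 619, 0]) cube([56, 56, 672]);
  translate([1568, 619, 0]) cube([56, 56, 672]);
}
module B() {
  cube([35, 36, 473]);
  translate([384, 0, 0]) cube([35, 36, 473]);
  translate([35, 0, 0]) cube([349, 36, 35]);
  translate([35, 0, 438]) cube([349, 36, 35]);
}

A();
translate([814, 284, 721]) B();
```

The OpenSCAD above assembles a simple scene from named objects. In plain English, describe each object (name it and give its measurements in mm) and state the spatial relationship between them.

A is a table with a 1673×724 mm rectangular top, 49 mm thick, top surface at z = 721 mm, supported by four 56×56 mm square legs, each inset 49 mm from the nearest pair of top edges, running from the floor.

B is a rectangular picture frame lying in the x–z plane (depth along y). The opening is 349 mm wide (x) by 403 mm tall (z), surrounded by a border 35 mm wide on all four sides. The frame is 36 mm deep and is made of two full-height vertical stiles with two horizontal rails fitted between them.

The picture frame is on top of the table.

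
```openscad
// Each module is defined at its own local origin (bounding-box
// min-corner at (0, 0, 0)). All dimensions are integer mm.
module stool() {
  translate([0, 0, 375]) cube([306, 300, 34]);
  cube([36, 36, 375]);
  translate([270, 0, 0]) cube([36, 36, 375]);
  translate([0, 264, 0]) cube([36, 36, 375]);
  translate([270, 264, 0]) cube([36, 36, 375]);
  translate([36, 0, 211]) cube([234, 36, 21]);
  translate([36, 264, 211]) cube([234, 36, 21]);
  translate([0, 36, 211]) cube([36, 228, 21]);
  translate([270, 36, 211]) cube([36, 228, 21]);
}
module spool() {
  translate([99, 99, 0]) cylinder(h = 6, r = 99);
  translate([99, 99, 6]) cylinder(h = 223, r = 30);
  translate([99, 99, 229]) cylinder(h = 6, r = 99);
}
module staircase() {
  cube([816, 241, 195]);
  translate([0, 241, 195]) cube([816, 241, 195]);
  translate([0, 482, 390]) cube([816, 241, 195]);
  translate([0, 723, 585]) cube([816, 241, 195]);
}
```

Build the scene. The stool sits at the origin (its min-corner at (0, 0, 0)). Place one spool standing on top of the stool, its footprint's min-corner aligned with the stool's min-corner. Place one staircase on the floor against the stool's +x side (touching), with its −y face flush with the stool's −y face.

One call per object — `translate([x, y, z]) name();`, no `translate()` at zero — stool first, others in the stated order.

stool();
translate([0, 0, 409]) spool();
translate([306, 0, 0]) staircase();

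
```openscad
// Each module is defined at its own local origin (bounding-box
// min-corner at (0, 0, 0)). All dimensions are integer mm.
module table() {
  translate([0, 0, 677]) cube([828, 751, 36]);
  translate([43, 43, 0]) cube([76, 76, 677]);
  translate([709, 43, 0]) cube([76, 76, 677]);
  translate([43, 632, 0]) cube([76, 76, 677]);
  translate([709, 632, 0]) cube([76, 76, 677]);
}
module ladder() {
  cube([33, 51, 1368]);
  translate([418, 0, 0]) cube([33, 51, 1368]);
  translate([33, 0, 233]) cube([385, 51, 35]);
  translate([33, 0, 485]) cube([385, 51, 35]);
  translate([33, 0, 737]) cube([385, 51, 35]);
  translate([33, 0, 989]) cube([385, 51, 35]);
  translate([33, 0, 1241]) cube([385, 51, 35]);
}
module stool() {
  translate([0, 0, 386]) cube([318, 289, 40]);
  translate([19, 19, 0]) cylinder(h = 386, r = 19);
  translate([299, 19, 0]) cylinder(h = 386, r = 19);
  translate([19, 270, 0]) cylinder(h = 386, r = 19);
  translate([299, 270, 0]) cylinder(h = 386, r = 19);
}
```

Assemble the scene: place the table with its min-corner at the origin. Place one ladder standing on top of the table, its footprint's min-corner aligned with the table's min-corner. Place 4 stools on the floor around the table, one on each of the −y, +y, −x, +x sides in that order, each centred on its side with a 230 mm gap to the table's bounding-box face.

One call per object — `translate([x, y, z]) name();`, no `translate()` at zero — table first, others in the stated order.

table();
translate([0, 0, 713]) ladder();
translate([255, -519, 0]) stool();
translate([255, 981, 0]) stool();
translate([-548, 231, 0]) stool();
translate([1058, 231, 0]) stool();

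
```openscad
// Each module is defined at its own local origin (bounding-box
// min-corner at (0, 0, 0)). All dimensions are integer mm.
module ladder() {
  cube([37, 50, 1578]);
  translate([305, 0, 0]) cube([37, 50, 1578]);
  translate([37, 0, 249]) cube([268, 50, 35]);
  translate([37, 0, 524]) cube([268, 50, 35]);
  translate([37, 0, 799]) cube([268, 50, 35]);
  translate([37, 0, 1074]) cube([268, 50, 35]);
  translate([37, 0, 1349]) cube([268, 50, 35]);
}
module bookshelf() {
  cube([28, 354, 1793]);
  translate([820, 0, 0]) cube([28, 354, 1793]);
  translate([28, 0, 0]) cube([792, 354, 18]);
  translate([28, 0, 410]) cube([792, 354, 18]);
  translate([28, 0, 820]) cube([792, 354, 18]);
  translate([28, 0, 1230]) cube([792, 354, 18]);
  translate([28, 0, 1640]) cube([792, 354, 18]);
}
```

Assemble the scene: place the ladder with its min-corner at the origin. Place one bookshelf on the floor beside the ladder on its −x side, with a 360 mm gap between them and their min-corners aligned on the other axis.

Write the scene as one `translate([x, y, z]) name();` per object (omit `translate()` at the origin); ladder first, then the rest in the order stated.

ladder();
translate([-1208, 0, 0]) bookshelf();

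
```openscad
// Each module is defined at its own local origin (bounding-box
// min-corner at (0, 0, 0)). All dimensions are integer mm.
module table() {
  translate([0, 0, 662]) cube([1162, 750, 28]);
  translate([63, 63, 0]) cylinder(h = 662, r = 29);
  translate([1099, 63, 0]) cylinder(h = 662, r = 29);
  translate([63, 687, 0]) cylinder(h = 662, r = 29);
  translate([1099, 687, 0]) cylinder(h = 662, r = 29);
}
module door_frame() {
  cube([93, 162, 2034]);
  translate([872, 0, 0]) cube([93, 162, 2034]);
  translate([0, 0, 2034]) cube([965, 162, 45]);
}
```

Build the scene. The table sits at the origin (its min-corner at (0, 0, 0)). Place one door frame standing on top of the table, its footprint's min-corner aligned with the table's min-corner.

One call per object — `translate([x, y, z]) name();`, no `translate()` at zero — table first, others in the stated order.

table();
translate([0, 0, 690]) door_frame();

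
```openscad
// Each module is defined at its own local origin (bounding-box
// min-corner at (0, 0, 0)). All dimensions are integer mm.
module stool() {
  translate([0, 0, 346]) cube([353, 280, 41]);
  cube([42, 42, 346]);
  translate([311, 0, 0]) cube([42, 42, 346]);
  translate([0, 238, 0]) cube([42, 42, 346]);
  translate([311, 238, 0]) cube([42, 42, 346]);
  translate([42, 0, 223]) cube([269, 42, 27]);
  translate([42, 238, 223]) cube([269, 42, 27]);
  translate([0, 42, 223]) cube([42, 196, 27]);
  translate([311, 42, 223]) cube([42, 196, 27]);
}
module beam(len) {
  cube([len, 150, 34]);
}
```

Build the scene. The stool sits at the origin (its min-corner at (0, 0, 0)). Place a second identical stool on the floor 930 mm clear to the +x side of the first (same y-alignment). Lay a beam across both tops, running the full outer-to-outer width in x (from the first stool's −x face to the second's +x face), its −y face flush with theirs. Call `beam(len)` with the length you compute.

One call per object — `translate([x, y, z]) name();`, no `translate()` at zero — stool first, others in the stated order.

stool();
translate([1283, 0, 0]) stool();
translate([0, 0, 387]) beam(1636);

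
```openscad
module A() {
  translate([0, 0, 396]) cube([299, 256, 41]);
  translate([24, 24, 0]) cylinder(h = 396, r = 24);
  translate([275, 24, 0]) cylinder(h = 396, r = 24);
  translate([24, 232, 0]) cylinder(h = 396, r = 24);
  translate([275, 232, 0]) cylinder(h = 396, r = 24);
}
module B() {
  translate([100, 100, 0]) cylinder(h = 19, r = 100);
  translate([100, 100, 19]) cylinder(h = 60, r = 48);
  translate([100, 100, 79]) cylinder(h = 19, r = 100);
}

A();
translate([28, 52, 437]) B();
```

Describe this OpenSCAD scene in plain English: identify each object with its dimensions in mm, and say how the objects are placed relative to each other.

A is a four-legged stool. The seat is a 299×256×41 mm slab whose top surface is at z = 437 mm; four round legs, each 48 mm in diameter, run from the floor (z = 0) to the underside of the seat, each leg's axis is inset half a diameter from the nearest pair of seat edges (so the leg's bounding box is flush with the corner).

B is a spool: two coaxial disc flanges of radius 100 mm and thickness 19 mm, joined by a core cylinder of radius 48 mm and height 60 mm. The lower flange rests on z = 0 and the three cylinders share a vertical axis.

The spool is on top of the stool.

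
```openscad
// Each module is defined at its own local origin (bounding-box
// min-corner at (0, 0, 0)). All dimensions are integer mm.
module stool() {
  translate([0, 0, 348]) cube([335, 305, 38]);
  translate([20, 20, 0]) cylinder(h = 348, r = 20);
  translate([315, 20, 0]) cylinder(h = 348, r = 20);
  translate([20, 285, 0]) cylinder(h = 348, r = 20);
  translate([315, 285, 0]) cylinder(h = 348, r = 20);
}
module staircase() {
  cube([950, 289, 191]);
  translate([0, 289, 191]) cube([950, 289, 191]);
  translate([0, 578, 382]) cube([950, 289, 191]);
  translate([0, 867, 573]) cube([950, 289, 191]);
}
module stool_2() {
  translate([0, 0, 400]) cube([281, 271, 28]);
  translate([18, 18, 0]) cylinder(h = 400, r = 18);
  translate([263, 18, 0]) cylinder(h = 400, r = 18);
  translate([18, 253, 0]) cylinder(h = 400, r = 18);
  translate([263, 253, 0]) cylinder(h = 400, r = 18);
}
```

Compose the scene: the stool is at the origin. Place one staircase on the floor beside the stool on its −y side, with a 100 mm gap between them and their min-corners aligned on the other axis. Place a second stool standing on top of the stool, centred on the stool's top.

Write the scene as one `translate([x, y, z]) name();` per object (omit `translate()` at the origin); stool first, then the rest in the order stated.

stool();
translate([0, -1256, 0]) staircase();
translate([27, 17, 386]) stool_2();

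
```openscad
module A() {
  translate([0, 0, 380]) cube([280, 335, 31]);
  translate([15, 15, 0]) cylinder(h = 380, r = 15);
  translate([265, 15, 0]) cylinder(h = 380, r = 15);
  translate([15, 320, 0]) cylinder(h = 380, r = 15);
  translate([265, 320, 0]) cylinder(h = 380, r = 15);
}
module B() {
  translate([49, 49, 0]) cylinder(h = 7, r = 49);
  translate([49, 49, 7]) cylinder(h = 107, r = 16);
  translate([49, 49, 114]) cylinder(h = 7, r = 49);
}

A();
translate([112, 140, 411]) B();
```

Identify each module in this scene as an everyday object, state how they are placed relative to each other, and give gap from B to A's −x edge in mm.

A is a stool. B is a spool. The spool is on top of the stool. The gap from the spool to the stool's −x edge is 112 mm.

The spool's min-x is at 112; the stool's min-x is 0; gap = 112 mm.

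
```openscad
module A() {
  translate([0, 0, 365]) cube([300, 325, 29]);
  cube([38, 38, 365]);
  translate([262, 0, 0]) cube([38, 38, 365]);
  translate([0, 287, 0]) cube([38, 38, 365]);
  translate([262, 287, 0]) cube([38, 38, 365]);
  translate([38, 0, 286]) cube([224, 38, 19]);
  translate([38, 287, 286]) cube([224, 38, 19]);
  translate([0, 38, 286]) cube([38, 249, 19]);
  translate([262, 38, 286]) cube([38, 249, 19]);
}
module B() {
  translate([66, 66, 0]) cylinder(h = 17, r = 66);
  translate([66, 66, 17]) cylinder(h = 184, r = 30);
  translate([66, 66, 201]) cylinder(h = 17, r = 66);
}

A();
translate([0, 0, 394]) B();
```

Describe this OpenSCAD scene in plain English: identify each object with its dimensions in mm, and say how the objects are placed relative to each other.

A is a four-legged stool. The seat is 300×325 mm, 29 mm thick, top at z = 394 mm. It stands on four square legs, each 38×38 mm in cross-section, from z = 0 to the seat underside, each flush with a corner of the seat. Four stretchers, 38 mm wide and 19 mm tall, connect adjacent legs with their undersides at z = 286 mm, each running between the inner faces of the legs it joins and aligned with the legs' outer faces on the other axis.

B is a spool: two coaxial disc flanges of radius 66 mm and thickness 17 mm, joined by a core cylinder of radius 30 mm and height 184 mm. The lower flange rests on z = 0 and the three cylinders share a vertical axis.

The spool is on top of the stool.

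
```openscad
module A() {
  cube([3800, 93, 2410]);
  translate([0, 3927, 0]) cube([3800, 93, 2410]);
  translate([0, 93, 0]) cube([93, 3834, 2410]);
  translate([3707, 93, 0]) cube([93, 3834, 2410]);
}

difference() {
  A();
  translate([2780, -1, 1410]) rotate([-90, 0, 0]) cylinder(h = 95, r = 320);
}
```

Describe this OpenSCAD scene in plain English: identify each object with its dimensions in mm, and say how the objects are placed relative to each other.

A is a box-shaped house frame (walls only): outside footprint 3800×4020 mm, wall height 2410 mm, wall thickness 93 mm. The two y-facing walls run the full x-width; the two x-facing walls fit between the inner faces of the y-facing walls.

The house frame has a circular hole of radius 320 mm through its front wall, centred at (x = 2780, z = 1410).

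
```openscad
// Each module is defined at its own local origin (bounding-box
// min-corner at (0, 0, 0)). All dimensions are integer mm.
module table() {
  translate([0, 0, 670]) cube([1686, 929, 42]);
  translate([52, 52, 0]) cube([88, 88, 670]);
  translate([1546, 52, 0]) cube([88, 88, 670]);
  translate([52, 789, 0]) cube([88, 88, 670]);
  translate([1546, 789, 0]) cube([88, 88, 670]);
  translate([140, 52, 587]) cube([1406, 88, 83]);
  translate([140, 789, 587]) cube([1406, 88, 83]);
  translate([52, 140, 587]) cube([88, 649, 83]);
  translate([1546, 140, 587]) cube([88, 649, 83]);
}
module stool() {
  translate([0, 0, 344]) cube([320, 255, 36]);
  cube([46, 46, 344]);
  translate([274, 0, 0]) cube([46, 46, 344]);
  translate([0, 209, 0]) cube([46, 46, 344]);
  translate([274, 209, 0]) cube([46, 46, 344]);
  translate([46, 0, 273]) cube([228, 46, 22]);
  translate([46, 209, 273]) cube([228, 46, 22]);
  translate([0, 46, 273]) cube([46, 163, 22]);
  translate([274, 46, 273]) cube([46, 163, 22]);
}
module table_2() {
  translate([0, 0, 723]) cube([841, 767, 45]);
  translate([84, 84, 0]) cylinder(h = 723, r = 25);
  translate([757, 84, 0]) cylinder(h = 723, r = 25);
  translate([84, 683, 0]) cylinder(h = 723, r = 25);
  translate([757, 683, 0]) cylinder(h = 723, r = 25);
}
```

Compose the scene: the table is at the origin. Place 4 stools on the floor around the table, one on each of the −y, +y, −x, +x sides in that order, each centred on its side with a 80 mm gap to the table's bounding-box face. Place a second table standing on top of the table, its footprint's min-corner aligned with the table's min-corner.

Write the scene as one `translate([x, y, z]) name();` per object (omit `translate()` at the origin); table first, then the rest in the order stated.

table();
translate([683, -335, 0]) stool();
translate([683, 1009, 0]) stool();
translate([-400, 337, 0]) stool();
translate([1766, 337, 0]) stool();
translate([0, 0, 712]) table_2();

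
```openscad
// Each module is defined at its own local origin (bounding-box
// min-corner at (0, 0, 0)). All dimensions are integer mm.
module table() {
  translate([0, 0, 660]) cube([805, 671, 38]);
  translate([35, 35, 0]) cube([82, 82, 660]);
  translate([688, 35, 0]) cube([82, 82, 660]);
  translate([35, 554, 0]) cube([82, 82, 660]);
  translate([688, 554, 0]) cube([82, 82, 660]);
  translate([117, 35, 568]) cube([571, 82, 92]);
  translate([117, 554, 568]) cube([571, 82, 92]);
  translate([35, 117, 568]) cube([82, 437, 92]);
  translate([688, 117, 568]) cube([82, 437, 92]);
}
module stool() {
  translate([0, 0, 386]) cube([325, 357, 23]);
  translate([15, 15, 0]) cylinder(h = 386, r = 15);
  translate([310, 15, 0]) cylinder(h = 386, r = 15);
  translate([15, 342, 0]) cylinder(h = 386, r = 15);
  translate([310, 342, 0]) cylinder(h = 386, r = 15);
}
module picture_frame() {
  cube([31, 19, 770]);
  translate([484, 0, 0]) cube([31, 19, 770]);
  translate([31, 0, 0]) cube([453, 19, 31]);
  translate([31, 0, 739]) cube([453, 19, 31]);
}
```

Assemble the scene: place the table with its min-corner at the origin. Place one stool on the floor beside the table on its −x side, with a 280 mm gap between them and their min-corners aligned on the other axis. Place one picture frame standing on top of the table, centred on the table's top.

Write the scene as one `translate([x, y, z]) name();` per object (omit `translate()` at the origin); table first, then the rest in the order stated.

table();
translate([-605, 0, 0]) stool();
translate([145, 326, 698]) picture_frame();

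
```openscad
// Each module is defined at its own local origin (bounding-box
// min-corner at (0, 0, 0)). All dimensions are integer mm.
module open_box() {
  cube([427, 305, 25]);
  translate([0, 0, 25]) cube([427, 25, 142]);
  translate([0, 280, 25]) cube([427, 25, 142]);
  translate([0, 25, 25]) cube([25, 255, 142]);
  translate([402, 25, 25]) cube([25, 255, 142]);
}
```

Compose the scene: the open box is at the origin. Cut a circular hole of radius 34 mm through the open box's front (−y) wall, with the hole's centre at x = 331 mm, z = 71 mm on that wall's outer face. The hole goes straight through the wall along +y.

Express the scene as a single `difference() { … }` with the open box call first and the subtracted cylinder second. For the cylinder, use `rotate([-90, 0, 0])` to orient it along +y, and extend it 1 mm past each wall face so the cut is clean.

difference() {
  open_box();
  translate([331, -1, 71]) rotate([-90, 0, 0]) cylinder(h = 27, r = 34);
}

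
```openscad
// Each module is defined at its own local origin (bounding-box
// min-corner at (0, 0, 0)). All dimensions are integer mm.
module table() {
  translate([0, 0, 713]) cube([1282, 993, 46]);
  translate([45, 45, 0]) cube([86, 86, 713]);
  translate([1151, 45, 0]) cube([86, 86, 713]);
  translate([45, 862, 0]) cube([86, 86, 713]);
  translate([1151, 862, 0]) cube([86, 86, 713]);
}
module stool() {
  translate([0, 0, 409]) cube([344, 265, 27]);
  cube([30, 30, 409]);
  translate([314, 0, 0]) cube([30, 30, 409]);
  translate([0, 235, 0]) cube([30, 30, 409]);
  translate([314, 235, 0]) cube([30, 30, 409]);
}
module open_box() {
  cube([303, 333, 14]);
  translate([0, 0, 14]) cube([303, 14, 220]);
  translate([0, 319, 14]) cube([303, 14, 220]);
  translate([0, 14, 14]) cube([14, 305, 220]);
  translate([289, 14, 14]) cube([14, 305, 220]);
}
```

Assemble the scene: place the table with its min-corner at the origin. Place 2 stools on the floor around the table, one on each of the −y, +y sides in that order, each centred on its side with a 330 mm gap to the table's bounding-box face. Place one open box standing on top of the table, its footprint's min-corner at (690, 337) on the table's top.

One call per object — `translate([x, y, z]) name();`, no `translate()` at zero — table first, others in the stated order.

table();
translate([469, -595, 0]) stool();
translate([469, 1323, 0]) stool();
translate([690, 337, 759]) open_box();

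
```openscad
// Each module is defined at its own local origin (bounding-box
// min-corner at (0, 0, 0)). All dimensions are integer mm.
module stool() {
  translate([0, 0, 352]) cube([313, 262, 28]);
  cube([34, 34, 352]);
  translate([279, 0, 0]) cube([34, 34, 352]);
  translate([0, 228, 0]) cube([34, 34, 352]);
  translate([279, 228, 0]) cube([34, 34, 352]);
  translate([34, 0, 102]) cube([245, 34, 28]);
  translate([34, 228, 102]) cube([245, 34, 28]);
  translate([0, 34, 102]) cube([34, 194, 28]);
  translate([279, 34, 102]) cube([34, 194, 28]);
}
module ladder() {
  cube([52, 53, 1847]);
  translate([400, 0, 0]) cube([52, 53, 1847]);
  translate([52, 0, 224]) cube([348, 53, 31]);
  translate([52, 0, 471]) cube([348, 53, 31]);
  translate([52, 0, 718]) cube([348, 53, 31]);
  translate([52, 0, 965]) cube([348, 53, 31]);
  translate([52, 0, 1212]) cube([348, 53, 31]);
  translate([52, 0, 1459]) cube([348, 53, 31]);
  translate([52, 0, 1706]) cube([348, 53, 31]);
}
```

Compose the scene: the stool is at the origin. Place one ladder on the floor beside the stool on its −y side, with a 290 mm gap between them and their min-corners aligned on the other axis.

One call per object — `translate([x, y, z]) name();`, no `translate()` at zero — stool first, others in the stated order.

stool();
translate([0, -343, 0]) ladder();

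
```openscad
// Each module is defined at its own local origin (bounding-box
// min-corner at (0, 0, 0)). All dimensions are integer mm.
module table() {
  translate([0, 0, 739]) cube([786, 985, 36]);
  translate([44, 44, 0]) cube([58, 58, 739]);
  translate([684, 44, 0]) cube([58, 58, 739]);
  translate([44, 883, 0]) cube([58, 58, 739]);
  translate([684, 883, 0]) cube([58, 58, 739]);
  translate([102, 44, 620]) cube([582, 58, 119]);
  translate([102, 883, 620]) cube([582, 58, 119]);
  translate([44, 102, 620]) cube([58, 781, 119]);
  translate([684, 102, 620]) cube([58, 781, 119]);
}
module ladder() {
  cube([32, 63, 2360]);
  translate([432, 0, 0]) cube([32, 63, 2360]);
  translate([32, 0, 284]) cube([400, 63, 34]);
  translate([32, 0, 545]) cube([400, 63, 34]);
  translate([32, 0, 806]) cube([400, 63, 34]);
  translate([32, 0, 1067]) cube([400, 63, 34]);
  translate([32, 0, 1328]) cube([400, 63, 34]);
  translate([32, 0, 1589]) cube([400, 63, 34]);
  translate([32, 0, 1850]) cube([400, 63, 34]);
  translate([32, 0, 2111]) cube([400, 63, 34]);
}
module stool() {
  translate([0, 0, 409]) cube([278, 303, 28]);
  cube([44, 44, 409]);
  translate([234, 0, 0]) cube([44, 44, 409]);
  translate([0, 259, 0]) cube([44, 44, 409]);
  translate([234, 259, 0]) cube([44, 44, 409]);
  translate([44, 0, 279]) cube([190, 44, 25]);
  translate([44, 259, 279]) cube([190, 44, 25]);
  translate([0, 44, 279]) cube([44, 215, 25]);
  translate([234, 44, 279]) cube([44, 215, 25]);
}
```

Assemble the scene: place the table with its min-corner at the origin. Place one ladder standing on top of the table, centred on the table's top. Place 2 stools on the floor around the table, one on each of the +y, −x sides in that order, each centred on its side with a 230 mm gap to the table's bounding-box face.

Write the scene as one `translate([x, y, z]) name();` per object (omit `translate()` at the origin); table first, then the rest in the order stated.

table();
translate([161, 461, 775]) ladder();
translate([254, 1215, 0]) stool();
translate([-508, 341, 0]) stool();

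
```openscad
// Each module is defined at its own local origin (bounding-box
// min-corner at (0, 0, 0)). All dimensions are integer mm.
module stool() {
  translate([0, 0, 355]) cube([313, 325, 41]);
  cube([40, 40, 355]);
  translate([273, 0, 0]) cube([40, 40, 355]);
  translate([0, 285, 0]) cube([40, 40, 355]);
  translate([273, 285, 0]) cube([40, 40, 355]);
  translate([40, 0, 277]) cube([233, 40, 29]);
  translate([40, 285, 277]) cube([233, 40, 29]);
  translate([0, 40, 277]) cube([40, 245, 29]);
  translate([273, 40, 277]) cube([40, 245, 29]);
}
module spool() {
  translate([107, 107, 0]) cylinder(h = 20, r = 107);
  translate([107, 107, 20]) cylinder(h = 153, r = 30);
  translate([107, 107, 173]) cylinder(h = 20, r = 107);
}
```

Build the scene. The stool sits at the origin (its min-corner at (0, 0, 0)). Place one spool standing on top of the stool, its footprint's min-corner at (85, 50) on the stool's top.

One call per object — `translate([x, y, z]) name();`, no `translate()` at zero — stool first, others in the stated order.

stool();
translate([85, 50, 396]) spool();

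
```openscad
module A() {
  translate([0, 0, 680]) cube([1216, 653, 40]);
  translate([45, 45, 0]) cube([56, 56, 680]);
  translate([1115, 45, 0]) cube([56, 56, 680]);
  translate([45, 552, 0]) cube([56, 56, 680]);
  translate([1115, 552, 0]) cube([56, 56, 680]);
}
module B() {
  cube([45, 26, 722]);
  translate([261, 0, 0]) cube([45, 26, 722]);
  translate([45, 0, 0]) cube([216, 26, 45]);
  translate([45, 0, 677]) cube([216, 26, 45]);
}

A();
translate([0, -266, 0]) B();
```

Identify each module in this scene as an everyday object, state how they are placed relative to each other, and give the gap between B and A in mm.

A is a table. B is a picture frame. The picture frame is on the floor beside the table on its −y side. The gap between the picture frame and the table is 240 mm.

The picture frame's nearest face is 240 mm from the table's −y face.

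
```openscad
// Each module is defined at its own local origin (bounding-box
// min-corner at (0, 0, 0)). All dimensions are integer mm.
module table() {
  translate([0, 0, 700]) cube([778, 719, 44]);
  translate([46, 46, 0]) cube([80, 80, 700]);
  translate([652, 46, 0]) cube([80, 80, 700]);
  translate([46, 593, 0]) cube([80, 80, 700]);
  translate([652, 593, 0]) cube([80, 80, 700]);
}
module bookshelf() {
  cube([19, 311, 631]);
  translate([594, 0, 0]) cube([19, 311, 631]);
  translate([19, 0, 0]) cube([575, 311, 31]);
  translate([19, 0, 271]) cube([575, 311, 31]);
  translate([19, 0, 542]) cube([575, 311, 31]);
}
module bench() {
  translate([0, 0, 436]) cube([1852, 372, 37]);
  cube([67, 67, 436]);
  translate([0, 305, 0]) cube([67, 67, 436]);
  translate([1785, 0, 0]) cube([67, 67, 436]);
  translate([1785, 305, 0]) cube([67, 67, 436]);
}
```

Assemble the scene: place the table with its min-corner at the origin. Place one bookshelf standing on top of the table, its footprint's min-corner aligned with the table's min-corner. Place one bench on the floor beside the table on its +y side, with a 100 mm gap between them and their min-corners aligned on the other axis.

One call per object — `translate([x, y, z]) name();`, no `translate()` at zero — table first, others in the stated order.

table();
translate([0, 0, 744]) bookshelf();
translate([0, 819, 0]) bench();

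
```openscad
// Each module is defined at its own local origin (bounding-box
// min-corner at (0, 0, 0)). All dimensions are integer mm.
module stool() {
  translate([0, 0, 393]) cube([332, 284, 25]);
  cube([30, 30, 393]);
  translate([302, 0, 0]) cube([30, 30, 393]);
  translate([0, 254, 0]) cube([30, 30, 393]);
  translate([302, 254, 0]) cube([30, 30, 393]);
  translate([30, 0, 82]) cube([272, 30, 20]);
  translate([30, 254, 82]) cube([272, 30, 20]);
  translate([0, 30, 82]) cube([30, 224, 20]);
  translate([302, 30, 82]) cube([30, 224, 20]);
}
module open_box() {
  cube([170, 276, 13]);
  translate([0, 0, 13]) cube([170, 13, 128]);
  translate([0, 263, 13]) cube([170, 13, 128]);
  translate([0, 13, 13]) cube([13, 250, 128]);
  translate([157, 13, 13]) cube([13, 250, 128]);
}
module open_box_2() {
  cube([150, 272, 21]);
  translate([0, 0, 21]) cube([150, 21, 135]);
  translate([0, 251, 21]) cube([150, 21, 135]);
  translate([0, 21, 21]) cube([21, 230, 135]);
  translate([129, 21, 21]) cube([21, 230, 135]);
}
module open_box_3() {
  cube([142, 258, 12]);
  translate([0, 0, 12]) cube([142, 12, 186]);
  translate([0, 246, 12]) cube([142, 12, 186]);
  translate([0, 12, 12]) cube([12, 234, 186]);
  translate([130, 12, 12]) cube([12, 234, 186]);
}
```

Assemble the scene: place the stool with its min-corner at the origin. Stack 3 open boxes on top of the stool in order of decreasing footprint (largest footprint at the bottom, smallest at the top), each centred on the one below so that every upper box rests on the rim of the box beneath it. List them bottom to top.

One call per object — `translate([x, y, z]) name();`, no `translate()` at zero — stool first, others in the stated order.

stool();
translate([81, 4, 418]) open_box();
translate([91, 6, 559]) open_box_2();
translate([95, 13, 715]) open_box_3();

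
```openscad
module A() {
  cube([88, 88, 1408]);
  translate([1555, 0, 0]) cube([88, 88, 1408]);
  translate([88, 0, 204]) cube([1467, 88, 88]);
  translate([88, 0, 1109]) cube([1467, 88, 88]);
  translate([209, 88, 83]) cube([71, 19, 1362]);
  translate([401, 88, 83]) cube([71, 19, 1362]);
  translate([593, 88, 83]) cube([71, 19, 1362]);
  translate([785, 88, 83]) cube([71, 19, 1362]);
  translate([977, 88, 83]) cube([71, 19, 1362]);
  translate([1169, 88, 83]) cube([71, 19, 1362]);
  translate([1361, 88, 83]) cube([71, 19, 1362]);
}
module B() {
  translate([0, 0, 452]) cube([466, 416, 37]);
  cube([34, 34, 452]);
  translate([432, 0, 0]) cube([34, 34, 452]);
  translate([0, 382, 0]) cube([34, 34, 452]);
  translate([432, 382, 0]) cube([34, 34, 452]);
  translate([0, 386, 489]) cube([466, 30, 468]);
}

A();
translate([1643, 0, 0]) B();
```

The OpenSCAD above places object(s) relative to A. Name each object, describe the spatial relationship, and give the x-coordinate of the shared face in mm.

A is a fence section. B is a chair. The chair is against the fence section's +x side, with their −y faces flush. The x-coordinate of the shared face is 1643 mm.

The fence section's +x face and the chair's −x face are both at x = 1643 mm.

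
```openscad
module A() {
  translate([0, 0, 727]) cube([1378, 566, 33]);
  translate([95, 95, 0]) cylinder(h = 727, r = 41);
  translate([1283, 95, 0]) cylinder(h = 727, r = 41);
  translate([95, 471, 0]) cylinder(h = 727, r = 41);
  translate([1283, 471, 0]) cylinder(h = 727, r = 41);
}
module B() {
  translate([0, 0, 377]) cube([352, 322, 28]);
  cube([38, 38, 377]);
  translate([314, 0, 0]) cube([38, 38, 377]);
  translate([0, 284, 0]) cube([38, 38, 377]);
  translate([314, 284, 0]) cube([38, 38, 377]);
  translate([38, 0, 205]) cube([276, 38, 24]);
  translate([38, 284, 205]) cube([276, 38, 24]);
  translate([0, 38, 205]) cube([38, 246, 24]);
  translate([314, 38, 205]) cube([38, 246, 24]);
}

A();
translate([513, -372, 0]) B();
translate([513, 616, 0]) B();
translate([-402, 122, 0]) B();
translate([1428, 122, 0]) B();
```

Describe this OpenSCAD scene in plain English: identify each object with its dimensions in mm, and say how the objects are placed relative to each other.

A is a rectangular dining table. The top is 1378×566×33 mm with its upper surface at z = 760 mm. It stands on four round legs of 82 mm diameter, each leg's bounding box inset 54 mm from the nearest pair of top edges, running from the floor to the underside of the top.

B is a four-legged stool. The seat is a 352×322×28 mm slab whose top surface is at z = 405 mm; four square legs, each 38×38 mm in cross-section, run from the floor (z = 0) to the underside of the seat, each flush with a corner of the seat. Four stretchers, 38 mm wide and 24 mm tall, connect adjacent legs with their undersides at z = 205 mm, each running between the inner faces of the legs it joins and aligned with the legs' outer faces on the other axis.

Four stools sit around the table at the −y, +y, −x, +x sides.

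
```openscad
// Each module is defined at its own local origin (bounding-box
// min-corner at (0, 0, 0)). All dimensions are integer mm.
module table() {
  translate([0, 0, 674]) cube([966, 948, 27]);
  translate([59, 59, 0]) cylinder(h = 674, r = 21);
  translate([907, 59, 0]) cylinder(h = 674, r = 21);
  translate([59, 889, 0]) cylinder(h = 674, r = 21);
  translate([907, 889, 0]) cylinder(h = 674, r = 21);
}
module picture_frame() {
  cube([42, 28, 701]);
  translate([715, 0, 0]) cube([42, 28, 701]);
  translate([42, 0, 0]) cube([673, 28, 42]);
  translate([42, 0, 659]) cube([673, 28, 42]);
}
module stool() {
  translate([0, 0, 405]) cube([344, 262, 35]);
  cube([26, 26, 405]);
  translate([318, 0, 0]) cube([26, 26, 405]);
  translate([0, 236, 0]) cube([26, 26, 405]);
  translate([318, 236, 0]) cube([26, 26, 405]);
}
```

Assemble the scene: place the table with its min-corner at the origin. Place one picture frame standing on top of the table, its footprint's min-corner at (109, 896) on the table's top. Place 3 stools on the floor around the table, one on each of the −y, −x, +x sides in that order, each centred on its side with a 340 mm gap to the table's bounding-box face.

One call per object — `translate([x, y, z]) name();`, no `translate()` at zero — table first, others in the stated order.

table();
translate([109, 896, 701]) picture_frame();
translate([311, -602, 0]) stool();
translate([-684, 343, 0]) stool();
translate([1306, 343, 0]) stool();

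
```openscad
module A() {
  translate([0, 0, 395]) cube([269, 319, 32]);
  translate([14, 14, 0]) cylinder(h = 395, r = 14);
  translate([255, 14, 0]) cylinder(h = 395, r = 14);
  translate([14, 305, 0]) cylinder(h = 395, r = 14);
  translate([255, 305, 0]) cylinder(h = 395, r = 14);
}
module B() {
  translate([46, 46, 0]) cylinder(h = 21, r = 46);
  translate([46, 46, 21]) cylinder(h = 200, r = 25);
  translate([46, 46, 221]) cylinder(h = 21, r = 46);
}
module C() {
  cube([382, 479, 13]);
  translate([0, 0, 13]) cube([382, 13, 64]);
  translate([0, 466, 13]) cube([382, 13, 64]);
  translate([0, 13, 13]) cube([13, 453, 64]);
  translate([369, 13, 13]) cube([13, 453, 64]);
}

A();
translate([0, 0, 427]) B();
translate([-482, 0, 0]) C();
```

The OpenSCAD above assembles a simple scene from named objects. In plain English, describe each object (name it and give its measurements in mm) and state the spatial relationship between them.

A is a four-legged stool. The seat is a 269×319×32 mm slab whose top surface is at z = 427 mm; four round legs, each 28 mm in diameter, run from the floor (z = 0) to the underside of the seat, each leg's axis is inset half a diameter from the nearest pair of seat edges (so the leg's bounding box is flush with the corner).

B is a spool: two coaxial disc flanges of radius 46 mm and thickness 21 mm, joined by a core cylinder of radius 25 mm and height 200 mm. The lower flange rests on z = 0 and the three cylinders share a vertical axis.

C is an open storage box with external size 382×479×77 mm and wall thickness 13 mm (the base is also 13 mm thick). The base covers the whole footprint; the four walls stand on the base, with the y-facing walls full-width and the x-facing walls fitting between their inner faces.

The spool is on top of the stool. The open box is on the floor beside the stool on its −x side.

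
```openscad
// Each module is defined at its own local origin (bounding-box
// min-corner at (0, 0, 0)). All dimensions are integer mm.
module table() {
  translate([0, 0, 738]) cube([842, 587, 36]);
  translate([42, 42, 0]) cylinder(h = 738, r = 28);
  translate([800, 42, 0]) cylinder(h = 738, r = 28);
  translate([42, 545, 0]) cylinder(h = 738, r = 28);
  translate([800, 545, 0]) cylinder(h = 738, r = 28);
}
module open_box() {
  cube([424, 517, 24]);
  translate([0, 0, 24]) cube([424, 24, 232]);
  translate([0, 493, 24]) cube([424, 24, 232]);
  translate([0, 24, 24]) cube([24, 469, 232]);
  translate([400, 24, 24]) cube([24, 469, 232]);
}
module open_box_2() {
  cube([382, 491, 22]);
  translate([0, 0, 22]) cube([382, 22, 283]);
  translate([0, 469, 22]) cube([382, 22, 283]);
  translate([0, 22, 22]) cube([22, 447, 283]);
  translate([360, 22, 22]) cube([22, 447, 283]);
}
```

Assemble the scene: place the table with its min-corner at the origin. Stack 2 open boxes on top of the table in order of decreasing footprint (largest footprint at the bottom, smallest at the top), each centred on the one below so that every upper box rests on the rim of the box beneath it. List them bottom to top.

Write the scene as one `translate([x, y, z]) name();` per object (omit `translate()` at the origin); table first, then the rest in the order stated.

table();
translate([209, 35, 774]) open_box();
translate([230, 48, 1030]) open_box_2();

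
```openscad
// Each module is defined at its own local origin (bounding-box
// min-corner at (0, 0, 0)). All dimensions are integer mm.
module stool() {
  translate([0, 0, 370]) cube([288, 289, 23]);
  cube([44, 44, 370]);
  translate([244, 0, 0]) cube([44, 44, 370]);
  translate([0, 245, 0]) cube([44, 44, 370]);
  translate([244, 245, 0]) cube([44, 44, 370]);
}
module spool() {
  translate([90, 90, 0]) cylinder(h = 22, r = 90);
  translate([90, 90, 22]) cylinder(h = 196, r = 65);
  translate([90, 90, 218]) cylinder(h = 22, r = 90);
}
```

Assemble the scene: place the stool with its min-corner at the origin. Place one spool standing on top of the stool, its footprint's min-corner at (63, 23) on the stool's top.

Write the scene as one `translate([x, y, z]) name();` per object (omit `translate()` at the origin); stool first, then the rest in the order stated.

stool();
translate([63, 23, 393]) spool();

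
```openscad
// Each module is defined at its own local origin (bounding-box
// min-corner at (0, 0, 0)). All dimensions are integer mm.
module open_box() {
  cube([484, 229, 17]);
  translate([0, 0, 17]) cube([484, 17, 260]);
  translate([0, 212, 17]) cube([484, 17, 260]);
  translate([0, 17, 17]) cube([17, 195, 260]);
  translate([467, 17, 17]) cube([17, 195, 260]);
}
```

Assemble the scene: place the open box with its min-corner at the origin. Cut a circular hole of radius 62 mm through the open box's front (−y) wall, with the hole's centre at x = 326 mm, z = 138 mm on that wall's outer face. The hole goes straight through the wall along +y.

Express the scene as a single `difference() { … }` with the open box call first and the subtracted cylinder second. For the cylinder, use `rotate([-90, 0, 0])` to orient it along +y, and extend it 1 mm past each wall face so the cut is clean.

difference() {
  open_box();
  translate([326, -1, 138]) rotate([-90, 0, 0]) cylinder(h = 19, r = 62);
}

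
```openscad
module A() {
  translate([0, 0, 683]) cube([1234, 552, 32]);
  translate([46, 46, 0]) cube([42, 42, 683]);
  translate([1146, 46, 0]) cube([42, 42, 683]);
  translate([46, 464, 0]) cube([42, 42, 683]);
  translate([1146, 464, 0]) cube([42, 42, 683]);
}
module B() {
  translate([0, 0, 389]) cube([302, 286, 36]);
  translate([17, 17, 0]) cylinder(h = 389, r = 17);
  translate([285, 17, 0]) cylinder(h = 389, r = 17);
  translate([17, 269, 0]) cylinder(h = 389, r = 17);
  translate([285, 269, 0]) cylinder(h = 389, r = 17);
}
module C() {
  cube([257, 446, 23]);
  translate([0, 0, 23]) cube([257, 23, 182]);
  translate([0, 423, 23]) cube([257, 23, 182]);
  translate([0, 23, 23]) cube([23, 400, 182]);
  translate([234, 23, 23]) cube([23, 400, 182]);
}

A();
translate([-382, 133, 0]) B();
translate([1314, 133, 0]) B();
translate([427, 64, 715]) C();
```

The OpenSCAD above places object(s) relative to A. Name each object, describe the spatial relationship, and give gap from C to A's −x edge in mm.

The open box's min-x is at 427; the table's min-x is 0; gap = 427 mm.

A is a table. B is a stool. C is an open box. Two stools sit around the table at the −x, +x sides. The open box is on top of the table. The gap from the open box to the table's −x edge is 427 mm.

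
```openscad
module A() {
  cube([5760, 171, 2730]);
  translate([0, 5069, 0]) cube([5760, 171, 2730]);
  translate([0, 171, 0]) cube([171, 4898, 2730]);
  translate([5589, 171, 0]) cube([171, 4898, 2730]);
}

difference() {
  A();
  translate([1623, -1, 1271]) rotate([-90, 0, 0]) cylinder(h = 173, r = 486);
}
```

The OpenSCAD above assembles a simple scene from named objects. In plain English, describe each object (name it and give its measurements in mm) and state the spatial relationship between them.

A is a box-shaped house frame (walls only): outside footprint 5760×5240 mm, wall height 2730 mm, wall thickness 171 mm. The two y-facing walls run the full x-width; the two x-facing walls fit between the inner faces of the y-facing walls.

The house frame has a circular hole of radius 486 mm through its front wall, centred at (x = 1623, z = 1271).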